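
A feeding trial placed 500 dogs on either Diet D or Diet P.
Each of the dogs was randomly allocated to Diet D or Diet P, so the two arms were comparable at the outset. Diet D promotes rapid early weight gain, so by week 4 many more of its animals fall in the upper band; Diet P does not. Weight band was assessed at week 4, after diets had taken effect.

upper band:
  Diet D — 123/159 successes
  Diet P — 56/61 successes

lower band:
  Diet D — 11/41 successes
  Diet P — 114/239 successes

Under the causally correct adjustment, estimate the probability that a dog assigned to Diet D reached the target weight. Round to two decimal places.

0.67

Within every week-4 weight band level Diet P has the higher rate, yet pooled Diet D does — Simpson's reversal.
Week-4 weight band is recorded after the diet and is itself shifted by it — it sits on the causal path from diet to outcome. Conditioning on a mediator would strip out part of the effect we want; the pooled comparison gives the total causal effect.
So P(outcome | do(Diet D)) is just the pooled rate for Diet D: 134/200 = 0.670.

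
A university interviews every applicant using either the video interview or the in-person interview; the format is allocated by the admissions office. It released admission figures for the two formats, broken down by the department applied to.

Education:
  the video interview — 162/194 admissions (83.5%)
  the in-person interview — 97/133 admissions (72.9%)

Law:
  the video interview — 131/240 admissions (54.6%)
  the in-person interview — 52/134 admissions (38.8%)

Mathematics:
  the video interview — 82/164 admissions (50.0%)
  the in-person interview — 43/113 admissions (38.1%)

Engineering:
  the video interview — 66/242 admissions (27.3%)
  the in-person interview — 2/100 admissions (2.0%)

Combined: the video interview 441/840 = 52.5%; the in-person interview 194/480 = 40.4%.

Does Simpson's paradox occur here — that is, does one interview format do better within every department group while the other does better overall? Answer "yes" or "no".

Within each department level (Education 83.5% vs 72.9%; Law 54.6% vs 38.8%; Mathematics 50.0% vs 38.1%; Engineering 27.3% vs 2.0%), the video interview has the higher rate every time. Pooled: 52.5% vs 40.4% — the video interview has the higher rate overall. They agree.

no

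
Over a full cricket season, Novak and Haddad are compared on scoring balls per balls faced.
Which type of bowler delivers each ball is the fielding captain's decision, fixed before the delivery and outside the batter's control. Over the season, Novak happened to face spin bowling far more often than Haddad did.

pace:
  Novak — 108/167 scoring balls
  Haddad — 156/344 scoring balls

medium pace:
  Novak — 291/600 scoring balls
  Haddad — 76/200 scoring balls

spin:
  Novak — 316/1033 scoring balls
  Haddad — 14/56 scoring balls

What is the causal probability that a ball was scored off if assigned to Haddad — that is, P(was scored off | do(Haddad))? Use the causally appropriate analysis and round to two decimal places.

Novak is higher inside every bowling type stratum but Haddad is higher in aggregate. Whether to stratify depends on how bowling type relates to the player.
The imbalance in bowling type arose from how balls faced were allocated, not from anything the player did; and bowling type independently affects the outcome. The pooled gap is confounded — condition on bowling type.
Standardising Haddad to the population bowling type mix: 0.213·156/344 + 0.333·76/200 + 0.454·14/56 = 0.337.

0.34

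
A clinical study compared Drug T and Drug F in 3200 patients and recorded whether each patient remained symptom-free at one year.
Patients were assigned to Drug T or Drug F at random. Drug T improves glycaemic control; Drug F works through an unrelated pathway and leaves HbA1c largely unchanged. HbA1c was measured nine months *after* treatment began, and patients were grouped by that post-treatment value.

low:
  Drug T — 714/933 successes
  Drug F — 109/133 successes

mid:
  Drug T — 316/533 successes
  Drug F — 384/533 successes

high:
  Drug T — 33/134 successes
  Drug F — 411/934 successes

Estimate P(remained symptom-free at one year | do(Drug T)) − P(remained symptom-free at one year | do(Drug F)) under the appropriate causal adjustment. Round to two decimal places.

Because the drug influences HbA1c, HbA1c is a post-treatment mediator, not a confounder. Stratifying on it would bias the estimate; the causal effect is the crude pooled difference.
The causal difference is the pooled difference: 0.664 − 0.565 = +0.099.

+0.10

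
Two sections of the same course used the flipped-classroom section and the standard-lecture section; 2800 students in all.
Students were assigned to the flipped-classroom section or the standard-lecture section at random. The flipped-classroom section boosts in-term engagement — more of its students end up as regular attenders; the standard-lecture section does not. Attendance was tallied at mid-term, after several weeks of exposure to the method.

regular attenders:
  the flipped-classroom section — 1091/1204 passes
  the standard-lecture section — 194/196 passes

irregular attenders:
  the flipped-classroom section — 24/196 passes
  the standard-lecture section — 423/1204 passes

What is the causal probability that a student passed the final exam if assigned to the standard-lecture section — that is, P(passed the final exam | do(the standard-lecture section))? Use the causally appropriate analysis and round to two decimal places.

0.44

Because the teaching method influences mid-term attendance, mid-term attendance is a post-treatment mediator, not a confounder. Stratifying on it would bias the estimate; the causal effect is the crude pooled difference.
So P(outcome | do(the standard-lecture section)) is just the pooled rate for the standard-lecture section: 617/1400 = 0.441.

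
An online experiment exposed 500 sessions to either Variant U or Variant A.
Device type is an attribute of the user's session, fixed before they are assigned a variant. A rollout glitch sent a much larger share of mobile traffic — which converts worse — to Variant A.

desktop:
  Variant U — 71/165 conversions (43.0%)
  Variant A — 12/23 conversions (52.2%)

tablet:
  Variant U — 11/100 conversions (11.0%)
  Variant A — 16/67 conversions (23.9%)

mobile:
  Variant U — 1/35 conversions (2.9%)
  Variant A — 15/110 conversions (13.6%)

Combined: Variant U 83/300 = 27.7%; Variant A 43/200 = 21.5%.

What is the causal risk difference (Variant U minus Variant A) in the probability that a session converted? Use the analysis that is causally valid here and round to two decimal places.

Within every device type level Variant A has the higher rate, yet pooled Variant U does — Simpson's reversal.
Device type differs across variants for reasons unrelated to any effect of the variant itself, and it separately predicts the outcome — a classic confounder. We must compare within device type levels.
Adjusting over the population distribution of device type: 0.376·(0.430−0.522) + 0.334·(0.110−0.239) + 0.290·(0.029−0.136) = -0.109.

-0.11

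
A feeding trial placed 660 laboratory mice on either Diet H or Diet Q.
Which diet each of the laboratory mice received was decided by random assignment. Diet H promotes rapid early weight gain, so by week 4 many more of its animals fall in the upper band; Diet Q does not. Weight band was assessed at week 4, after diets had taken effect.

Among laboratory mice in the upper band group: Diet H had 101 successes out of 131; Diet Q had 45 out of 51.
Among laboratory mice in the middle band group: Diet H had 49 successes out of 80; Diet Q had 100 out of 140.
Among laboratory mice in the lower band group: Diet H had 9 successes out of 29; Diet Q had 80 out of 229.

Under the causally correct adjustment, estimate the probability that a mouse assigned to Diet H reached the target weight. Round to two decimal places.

0.66

Week-4 weight band lies on the pathway diet → week-4 weight band → outcome, so adjusting for it blocks the indirect effect. For the total causal effect of diet, use the unadjusted pooled rates.
So P(outcome | do(Diet H)) is just the pooled rate for Diet H: 159/240 = 0.662.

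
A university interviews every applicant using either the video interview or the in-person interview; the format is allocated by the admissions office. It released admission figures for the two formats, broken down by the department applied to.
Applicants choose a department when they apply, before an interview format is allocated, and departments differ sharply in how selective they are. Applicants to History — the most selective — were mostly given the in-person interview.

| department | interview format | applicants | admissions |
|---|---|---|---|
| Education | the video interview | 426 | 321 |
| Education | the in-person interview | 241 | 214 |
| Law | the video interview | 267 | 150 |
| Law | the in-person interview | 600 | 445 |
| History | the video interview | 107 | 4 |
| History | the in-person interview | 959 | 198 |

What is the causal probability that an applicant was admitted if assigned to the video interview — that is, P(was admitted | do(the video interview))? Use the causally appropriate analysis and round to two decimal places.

the in-person interview is higher inside every department stratum but the video interview is higher in aggregate. Whether to stratify depends on how department relates to the interview format.
Department is set before the interview format has any effect — it is not caused by the interview format — and it independently drives the outcome. That makes it a confounder, so the causal comparison is within department levels.
Standardising the video interview to the population department mix: 0.257·321/426 + 0.333·150/267 + 0.410·4/107 = 0.396.

0.40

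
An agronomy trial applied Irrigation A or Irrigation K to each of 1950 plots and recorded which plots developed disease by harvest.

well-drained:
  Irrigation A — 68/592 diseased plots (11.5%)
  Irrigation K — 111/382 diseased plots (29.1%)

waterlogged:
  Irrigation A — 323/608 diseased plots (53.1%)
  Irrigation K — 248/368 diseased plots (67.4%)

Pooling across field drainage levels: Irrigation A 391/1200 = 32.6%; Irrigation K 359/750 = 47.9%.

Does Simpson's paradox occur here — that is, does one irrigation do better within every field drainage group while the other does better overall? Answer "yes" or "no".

Within each field drainage level (well-drained 11.5% vs 29.1%; waterlogged 53.1% vs 67.4%), Irrigation A has the lower rate every time. Pooled: 32.6% vs 47.9% — Irrigation A has the lower rate overall. They agree.

no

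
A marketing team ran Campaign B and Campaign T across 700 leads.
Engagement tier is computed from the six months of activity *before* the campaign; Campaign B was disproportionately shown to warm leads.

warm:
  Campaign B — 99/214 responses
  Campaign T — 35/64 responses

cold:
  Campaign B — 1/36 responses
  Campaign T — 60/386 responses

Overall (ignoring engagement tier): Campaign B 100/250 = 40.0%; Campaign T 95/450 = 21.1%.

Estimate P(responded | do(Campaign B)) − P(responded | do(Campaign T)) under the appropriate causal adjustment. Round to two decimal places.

Engagement tier satisfies the back-door criterion: it is not a descendant of the campaign, and it blocks the spurious path from campaign to outcome. Adjusting for it (i.e., using the within-engagement tier rates) gives the causal effect.
Adjusting over the population distribution of engagement tier: 0.397·(0.463−0.547) + 0.603·(0.028−0.155) = -0.110.

-0.11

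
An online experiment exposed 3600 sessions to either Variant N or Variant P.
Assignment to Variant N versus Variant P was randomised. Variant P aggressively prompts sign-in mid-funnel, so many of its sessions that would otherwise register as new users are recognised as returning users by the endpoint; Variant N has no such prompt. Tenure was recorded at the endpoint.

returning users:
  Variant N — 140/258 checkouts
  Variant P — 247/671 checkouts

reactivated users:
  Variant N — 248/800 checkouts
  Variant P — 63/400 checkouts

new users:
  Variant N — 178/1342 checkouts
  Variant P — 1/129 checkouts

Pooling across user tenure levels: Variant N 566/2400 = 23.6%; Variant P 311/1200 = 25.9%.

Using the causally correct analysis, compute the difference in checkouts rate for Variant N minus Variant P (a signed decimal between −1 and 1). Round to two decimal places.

-0.02

Within every user tenure level Variant N has the higher rate, yet pooled Variant P does — Simpson's reversal.
User tenure is downstream of the variant. One should not condition on a consequence of treatment, so the overall rates are the right comparison.
The causal difference is the pooled difference: 0.236 − 0.259 = -0.023.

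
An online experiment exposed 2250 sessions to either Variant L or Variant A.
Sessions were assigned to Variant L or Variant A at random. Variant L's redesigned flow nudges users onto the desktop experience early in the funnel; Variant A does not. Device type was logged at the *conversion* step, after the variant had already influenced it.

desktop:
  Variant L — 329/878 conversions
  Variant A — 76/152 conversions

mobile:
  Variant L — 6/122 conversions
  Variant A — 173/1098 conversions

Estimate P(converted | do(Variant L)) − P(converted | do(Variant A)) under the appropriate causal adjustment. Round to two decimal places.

+0.14

Because the variant influences device type, device type is a post-treatment mediator, not a confounder. Stratifying on it would bias the estimate; the causal effect is the crude pooled difference.
The causal difference is the pooled difference: 0.335 − 0.199 = +0.136.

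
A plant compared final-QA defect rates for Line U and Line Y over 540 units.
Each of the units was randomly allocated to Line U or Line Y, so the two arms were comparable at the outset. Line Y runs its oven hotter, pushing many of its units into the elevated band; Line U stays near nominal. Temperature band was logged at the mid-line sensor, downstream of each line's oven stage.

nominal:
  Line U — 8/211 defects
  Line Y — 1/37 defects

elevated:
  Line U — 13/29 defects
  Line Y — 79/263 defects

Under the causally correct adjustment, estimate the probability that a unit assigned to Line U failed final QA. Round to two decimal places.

0.09

Line Y is lower inside every in-process temperature band stratum but Line U is lower in aggregate. Whether to stratify depends on how in-process temperature band relates to the line.
Because the line influences in-process temperature band, in-process temperature band is a post-treatment mediator, not a confounder. Stratifying on it would bias the estimate; the causal effect is the crude pooled difference.
So P(outcome | do(Line U)) is just the pooled rate for Line U: 21/240 = 0.087.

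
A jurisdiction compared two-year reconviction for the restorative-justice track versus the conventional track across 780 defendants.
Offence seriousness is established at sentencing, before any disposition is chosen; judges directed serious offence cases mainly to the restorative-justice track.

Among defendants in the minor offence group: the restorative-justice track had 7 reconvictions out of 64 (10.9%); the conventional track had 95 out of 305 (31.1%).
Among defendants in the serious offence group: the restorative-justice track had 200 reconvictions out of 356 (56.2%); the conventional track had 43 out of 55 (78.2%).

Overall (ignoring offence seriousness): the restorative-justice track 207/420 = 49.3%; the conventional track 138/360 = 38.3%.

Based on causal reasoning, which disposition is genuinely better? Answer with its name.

Since offence seriousness is a pre-existing factor (not a product of the disposition) and it affects the outcome on its own, it is a confounder. The stratified rates, not the pooled rate, identify the causal effect.
Within each level — minor offence: 10.9% vs 31.1%; serious offence: 56.2% vs 78.2% — the restorative-justice track is lower every time.

the restorative-justice track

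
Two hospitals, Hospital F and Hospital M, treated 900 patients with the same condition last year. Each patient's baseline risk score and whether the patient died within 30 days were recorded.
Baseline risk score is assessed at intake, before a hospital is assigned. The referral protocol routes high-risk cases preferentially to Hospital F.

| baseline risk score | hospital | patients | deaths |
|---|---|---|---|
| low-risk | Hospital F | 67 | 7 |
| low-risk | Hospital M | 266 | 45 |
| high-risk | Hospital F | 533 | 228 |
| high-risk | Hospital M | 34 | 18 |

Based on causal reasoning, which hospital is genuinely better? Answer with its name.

The stratified and pooled comparisons disagree (Hospital F wins within each baseline risk score; Hospital M wins overall), so the answer turns on the causal role of baseline risk score.
Since baseline risk score is a pre-existing factor (not a product of the hospital) and it affects the outcome on its own, it is a confounder. The stratified rates, not the pooled rate, identify the causal effect.
Within each level — low-risk: 10.4% vs 16.9%; high-risk: 42.8% vs 52.9% — Hospital F is lower every time.

Hospital F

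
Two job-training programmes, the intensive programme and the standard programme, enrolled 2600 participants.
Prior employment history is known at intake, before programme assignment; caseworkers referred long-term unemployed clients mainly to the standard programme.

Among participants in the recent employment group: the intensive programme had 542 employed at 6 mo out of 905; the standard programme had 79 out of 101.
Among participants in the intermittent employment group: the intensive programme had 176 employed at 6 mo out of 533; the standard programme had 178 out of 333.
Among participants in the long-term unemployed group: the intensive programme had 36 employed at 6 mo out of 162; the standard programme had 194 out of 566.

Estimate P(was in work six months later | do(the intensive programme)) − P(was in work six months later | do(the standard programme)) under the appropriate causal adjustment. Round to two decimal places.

The prior employment history-specific comparison favours the standard programme throughout, but the pooled figures favour the intensive programme. The question is whether to condition on prior employment history.
Here prior employment history is a common cause — it drives both which programme a case falls under and the outcome. The crude comparison mixes populations; the stratum-specific rates are the causally relevant ones.
Adjusting over the population distribution of prior employment history: 0.387·(0.599−0.782) + 0.333·(0.330−0.535) + 0.280·(0.222−0.343) = -0.173.

-0.17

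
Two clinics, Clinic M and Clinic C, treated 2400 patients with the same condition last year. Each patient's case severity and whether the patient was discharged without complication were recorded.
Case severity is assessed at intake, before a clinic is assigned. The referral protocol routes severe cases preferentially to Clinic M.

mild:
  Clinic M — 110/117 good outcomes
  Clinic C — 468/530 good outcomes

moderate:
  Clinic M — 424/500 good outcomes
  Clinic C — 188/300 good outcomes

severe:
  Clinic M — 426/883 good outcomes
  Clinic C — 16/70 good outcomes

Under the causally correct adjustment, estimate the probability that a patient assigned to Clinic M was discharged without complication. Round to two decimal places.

The stratified and pooled comparisons disagree (Clinic M wins within each case severity; Clinic C wins overall), so the answer turns on the causal role of case severity.
Since case severity is a pre-existing factor (not a product of the clinic) and it affects the outcome on its own, it is a confounder. The stratified rates, not the pooled rate, identify the causal effect.
Standardising Clinic M to the population case severity mix: 0.270·110/117 + 0.333·424/500 + 0.397·426/883 = 0.728.

0.73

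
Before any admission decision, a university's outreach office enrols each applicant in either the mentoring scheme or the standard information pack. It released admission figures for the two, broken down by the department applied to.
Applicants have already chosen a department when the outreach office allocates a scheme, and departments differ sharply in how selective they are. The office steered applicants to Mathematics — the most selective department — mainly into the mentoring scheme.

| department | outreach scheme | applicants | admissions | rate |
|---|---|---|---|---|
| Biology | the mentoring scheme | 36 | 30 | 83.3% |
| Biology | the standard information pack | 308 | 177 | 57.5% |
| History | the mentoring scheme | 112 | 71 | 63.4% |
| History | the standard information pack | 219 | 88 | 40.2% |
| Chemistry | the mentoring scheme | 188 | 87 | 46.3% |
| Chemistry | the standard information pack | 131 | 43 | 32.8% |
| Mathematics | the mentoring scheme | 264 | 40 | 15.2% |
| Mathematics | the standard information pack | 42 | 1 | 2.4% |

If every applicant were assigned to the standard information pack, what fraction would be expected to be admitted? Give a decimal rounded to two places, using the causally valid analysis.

0.34

the mentoring scheme is higher inside every department stratum but the standard information pack is higher in aggregate. Whether to stratify depends on how department relates to the outreach scheme.
Department satisfies the back-door criterion: it is not a descendant of the outreach scheme, and it blocks the spurious path from outreach scheme to outcome. Adjusting for it (i.e., using the within-department rates) gives the causal effect.
Standardising the standard information pack to the population department mix: 0.265·177/308 + 0.255·88/219 + 0.245·43/131 + 0.235·1/42 = 0.341.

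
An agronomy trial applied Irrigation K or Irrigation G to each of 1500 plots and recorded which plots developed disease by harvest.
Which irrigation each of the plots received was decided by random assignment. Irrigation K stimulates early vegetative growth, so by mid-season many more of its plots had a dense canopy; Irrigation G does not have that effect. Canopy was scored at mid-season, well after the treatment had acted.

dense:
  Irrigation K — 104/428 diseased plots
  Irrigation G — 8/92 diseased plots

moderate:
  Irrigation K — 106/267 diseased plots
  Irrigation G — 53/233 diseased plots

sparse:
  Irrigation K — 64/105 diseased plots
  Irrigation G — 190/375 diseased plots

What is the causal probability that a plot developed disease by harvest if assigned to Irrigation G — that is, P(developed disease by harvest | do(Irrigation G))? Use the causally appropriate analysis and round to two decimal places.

0.36

Irrigation G is lower inside every mid-season canopy stratum but Irrigation K is lower in aggregate. Whether to stratify depends on how mid-season canopy relates to the irrigation.
Stratifying would compare irrigations among plots the irrigations themselves sorted into mid-season canopy groups — a form of selection on an intermediate. The unconditioned pooled rates give the total causal effect.
So P(outcome | do(Irrigation G)) is just the pooled rate for Irrigation G: 251/700 = 0.359.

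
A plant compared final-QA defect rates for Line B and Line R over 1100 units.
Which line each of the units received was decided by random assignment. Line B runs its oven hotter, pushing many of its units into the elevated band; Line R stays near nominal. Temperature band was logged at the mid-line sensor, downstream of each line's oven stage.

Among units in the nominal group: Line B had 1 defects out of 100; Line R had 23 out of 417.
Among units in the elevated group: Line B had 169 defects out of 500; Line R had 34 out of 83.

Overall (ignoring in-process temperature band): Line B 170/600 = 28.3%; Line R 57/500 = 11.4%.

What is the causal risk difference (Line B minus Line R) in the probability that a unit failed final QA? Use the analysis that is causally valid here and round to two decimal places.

The in-process temperature band-specific comparison favours Line B throughout, but the pooled figures favour Line R. The question is whether to condition on in-process temperature band.
In-process temperature band lies on the pathway line → in-process temperature band → outcome, so adjusting for it blocks the indirect effect. For the total causal effect of line, use the unadjusted pooled rates.
The causal difference is the pooled difference: 0.283 − 0.114 = +0.169.

+0.17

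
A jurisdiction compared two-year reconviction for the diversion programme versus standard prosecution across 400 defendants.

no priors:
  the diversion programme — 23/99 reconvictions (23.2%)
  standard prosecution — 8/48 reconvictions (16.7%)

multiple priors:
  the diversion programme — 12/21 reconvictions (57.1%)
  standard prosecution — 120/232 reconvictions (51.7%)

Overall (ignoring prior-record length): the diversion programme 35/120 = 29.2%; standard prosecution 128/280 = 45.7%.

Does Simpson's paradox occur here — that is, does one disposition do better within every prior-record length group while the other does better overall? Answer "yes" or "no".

yes

Within each prior-record length level (no priors 23.2% vs 16.7%; multiple priors 57.1% vs 51.7%), standard prosecution has the lower rate every time. Pooled: 29.2% vs 45.7% — the diversion programme has the lower rate overall. The two comparisons disagree.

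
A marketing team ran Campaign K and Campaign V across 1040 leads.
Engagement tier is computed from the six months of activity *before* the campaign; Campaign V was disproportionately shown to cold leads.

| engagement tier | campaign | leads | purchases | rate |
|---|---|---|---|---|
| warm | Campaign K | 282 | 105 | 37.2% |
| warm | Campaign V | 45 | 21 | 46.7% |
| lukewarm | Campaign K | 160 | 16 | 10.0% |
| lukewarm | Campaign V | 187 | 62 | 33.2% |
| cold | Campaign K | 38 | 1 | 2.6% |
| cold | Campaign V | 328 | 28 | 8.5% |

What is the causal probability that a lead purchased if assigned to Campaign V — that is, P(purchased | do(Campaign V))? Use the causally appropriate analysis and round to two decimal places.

Engagement tier is set before the campaign has any effect — it is not caused by the campaign — and it independently drives the outcome. That makes it a confounder, so the causal comparison is within engagement tier levels.
Standardising Campaign V to the population engagement tier mix: 0.314·21/45 + 0.334·62/187 + 0.352·28/328 = 0.287.

0.29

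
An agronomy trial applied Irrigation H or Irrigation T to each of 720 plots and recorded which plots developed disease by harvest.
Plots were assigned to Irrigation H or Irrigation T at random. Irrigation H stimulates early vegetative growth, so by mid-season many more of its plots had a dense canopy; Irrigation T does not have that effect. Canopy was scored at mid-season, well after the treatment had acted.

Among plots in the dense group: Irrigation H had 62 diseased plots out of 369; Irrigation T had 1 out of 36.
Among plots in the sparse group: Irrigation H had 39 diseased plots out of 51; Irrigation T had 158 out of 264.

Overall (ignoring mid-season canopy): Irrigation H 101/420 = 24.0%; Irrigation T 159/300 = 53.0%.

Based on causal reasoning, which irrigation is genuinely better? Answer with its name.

Irrigation H

Mid-season canopy is downstream of the irrigation. One should not condition on a consequence of treatment, so the overall rates are the right comparison.
Pooled: Irrigation H 24.0% vs Irrigation T 53.0%; Irrigation H is lower overall.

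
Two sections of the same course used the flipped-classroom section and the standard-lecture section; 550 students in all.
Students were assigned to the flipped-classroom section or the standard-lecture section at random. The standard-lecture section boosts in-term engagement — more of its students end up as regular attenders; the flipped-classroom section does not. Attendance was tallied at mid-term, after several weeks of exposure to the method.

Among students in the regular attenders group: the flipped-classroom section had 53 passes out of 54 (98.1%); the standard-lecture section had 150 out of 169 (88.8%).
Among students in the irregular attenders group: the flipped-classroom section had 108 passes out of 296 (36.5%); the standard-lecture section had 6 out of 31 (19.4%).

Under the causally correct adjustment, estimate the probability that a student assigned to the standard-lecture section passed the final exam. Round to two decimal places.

Because the teaching method influences mid-term attendance, mid-term attendance is a post-treatment mediator, not a confounder. Stratifying on it would bias the estimate; the causal effect is the crude pooled difference.
So P(outcome | do(the standard-lecture section)) is just the pooled rate for the standard-lecture section: 156/200 = 0.780.

0.78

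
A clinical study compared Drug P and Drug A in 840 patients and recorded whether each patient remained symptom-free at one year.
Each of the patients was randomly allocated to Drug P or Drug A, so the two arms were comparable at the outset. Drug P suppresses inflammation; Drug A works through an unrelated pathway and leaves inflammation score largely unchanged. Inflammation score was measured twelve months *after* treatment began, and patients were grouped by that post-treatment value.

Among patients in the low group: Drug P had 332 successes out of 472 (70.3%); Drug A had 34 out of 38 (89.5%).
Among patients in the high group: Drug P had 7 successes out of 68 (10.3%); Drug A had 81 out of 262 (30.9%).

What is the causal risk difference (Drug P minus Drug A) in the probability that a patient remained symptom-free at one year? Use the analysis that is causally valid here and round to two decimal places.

+0.24

Within every inflammation score level Drug A has the higher rate, yet pooled Drug P does — Simpson's reversal.
Inflammation score lies on the pathway drug → inflammation score → outcome, so adjusting for it blocks the indirect effect. For the total causal effect of drug, use the unadjusted pooled rates.
The causal difference is the pooled difference: 0.628 − 0.383 = +0.244.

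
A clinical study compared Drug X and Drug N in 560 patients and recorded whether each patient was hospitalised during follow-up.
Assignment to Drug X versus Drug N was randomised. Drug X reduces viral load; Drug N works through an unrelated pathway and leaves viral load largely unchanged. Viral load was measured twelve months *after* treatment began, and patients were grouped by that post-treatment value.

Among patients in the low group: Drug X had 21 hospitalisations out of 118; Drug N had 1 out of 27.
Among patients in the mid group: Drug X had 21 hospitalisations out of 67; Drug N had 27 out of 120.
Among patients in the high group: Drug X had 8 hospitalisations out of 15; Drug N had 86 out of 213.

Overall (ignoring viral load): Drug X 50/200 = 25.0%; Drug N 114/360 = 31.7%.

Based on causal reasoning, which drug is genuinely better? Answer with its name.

Drug X

Stratifying would compare drugs among patients the drugs themselves sorted into viral load groups — a form of selection on an intermediate. The unconditioned pooled rates give the total causal effect.
Pooled: Drug X 25.0% vs Drug N 31.7%; Drug X is lower overall.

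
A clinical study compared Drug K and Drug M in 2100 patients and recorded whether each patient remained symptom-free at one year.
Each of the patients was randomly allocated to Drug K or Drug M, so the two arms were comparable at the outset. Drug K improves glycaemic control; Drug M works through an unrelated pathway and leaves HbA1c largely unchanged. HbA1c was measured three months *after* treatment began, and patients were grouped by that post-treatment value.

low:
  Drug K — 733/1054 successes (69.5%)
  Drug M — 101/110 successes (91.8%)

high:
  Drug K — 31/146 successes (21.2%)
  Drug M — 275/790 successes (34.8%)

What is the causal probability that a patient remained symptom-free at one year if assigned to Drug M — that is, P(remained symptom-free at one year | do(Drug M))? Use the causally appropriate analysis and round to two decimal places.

0.42

HbA1c is recorded after the drug and is itself shifted by it — it sits on the causal path from drug to outcome. Conditioning on a mediator would strip out part of the effect we want; the pooled comparison gives the total causal effect.
So P(outcome | do(Drug M)) is just the pooled rate for Drug M: 376/900 = 0.418.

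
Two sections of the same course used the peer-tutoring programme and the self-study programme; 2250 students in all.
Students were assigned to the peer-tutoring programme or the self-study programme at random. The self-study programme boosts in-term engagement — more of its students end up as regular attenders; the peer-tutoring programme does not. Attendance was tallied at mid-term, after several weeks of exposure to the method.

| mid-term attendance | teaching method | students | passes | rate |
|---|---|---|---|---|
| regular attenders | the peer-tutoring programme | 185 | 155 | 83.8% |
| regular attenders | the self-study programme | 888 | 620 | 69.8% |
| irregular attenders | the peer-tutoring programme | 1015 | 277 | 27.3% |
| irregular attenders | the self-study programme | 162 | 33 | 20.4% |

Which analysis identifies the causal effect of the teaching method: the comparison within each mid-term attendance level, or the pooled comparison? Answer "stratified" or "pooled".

Mid-term attendance lies on the pathway teaching method → mid-term attendance → outcome, so adjusting for it blocks the indirect effect. For the total causal effect of teaching method, use the unadjusted pooled rates.
Pooled: the peer-tutoring programme 36.0% vs the self-study programme 62.2%; the self-study programme is higher overall.

pooled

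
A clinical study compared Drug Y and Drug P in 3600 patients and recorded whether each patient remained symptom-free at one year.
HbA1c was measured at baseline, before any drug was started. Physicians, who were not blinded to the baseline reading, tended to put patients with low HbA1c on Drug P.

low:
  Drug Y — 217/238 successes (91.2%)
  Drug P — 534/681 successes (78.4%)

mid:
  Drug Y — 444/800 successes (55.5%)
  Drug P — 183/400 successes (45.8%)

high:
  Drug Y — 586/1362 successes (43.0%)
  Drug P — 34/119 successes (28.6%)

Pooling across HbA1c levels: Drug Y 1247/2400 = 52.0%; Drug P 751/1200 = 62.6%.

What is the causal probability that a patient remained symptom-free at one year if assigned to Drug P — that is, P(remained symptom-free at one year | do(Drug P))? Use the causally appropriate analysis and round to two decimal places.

Drug Y is higher inside every HbA1c stratum but Drug P is higher in aggregate. Whether to stratify depends on how HbA1c relates to the drug.
HbA1c differs across drugs for reasons unrelated to any effect of the drug itself, and it separately predicts the outcome — a classic confounder. We must compare within HbA1c levels.
Standardising Drug P to the population HbA1c mix: 0.255·534/681 + 0.333·183/400 + 0.411·34/119 = 0.470.

0.47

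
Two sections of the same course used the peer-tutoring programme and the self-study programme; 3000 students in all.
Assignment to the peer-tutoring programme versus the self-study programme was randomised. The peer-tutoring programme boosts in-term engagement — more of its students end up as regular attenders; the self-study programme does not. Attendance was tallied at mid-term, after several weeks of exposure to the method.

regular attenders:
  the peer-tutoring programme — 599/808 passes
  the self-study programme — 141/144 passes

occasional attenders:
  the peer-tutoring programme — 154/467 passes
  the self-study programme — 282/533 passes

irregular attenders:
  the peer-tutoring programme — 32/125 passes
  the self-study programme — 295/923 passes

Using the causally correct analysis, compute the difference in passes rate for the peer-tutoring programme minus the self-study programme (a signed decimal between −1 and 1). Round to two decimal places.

The stratified and pooled comparisons disagree (the self-study programme wins within each mid-term attendance; the peer-tutoring programme wins overall), so the answer turns on the causal role of mid-term attendance.
The distribution of mid-term attendance is itself part of what the teaching method does — it is an intermediate outcome. Holding it fixed would remove that part of the effect; the total effect is the pooled difference.
The causal difference is the pooled difference: 0.561 − 0.449 = +0.112.

+0.11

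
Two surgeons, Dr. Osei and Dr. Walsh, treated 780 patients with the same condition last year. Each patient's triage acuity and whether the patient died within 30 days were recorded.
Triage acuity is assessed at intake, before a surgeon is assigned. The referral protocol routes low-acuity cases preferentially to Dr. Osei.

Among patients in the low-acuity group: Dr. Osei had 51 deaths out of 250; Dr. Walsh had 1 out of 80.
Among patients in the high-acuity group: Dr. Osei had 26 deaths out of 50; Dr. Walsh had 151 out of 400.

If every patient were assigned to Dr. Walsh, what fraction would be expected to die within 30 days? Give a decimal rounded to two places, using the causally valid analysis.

0.22

Here triage acuity is a common cause — it drives both which surgeon a case falls under and the outcome. The crude comparison mixes populations; the stratum-specific rates are the causally relevant ones.
Standardising Dr. Walsh to the population triage acuity mix: 0.423·1/80 + 0.577·151/400 = 0.223.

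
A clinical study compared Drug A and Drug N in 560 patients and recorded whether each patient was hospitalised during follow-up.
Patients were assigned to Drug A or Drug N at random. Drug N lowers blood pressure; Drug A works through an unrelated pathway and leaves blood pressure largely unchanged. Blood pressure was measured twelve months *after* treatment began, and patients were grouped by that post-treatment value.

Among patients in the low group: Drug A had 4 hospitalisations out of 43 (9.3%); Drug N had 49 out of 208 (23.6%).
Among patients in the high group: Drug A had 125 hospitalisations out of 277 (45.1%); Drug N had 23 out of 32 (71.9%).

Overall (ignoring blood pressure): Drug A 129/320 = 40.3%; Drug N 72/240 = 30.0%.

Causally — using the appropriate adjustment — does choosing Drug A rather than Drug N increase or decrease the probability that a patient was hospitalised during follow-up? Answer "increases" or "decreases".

increases

Because the drug influences blood pressure, blood pressure is a post-treatment mediator, not a confounder. Stratifying on it would bias the estimate; the causal effect is the crude pooled difference.
Pooled: Drug A 40.3% vs Drug N 30.0%; Drug N is lower overall.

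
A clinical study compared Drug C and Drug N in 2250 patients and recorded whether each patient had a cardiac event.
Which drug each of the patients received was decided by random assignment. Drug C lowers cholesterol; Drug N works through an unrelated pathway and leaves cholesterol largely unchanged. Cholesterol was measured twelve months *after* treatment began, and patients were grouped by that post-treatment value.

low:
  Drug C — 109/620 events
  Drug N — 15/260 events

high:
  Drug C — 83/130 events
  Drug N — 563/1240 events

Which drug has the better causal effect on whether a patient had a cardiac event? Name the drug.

Cholesterol is recorded after the drug and is itself shifted by it — it sits on the causal path from drug to outcome. Conditioning on a mediator would strip out part of the effect we want; the pooled comparison gives the total causal effect.
Pooled: Drug C 25.6% vs Drug N 38.5%; Drug C is lower overall.

Drug C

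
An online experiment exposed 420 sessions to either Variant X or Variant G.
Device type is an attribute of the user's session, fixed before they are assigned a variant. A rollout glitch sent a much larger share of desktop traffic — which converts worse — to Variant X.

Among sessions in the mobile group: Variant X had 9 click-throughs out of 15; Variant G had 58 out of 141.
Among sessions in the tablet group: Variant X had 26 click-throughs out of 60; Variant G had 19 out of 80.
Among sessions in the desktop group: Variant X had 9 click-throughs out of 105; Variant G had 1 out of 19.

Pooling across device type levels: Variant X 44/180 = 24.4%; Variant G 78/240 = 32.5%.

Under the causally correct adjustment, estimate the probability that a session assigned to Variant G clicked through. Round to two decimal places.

The stratified and pooled comparisons disagree (Variant X wins within each device type; Variant G wins overall), so the answer turns on the causal role of device type.
Device type satisfies the back-door criterion: it is not a descendant of the variant, and it blocks the spurious path from variant to outcome. Adjusting for it (i.e., using the within-device type rates) gives the causal effect.
Standardising Variant G to the population device type mix: 0.371·58/141 + 0.333·19/80 + 0.295·1/19 = 0.247.

0.25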